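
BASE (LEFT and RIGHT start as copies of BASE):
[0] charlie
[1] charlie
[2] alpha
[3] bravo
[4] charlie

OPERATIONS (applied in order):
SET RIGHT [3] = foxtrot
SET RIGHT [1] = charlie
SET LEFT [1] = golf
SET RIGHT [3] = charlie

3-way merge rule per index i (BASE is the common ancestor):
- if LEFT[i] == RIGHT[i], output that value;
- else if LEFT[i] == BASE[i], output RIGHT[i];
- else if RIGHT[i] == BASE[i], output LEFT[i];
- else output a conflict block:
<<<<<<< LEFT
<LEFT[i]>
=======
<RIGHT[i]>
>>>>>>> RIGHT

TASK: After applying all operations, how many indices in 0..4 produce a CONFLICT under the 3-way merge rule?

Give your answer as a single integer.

Answer: 0

Derivation:
Final LEFT:  [charlie, golf, alpha, bravo, charlie]
Final RIGHT: [charlie, charlie, alpha, charlie, charlie]
i=0: L=charlie R=charlie -> agree -> charlie
i=1: L=golf, R=charlie=BASE -> take LEFT -> golf
i=2: L=alpha R=alpha -> agree -> alpha
i=3: L=bravo=BASE, R=charlie -> take RIGHT -> charlie
i=4: L=charlie R=charlie -> agree -> charlie
Conflict count: 0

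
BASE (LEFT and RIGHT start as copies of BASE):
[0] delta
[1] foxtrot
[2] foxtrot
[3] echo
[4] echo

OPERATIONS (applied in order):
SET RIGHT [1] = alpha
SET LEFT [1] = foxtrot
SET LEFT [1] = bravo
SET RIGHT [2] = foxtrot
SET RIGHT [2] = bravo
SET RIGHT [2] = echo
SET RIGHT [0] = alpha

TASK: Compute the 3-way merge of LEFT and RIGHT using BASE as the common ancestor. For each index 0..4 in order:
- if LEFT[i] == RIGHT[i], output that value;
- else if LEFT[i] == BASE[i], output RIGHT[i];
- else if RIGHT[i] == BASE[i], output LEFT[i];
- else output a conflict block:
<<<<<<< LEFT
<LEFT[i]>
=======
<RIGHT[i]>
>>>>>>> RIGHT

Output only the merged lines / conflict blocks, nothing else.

Final LEFT:  [delta, bravo, foxtrot, echo, echo]
Final RIGHT: [alpha, alpha, echo, echo, echo]
i=0: L=delta=BASE, R=alpha -> take RIGHT -> alpha
i=1: BASE=foxtrot L=bravo R=alpha all differ -> CONFLICT
i=2: L=foxtrot=BASE, R=echo -> take RIGHT -> echo
i=3: L=echo R=echo -> agree -> echo
i=4: L=echo R=echo -> agree -> echo

Answer: alpha
<<<<<<< LEFT
bravo
=======
alpha
>>>>>>> RIGHT
echo
echo
echo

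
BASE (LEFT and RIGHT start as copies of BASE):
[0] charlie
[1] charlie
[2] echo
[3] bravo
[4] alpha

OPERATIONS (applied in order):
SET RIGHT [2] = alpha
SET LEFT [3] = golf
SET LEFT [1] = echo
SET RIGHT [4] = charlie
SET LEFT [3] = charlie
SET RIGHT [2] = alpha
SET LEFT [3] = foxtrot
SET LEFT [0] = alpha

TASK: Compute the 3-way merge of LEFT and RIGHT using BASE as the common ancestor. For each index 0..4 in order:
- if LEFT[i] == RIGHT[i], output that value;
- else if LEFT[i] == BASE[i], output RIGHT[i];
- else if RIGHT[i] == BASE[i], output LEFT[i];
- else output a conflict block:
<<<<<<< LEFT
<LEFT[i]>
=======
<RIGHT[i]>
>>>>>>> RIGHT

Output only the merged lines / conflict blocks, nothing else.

Answer: alpha
echo
alpha
foxtrot
charlie

Derivation:
Final LEFT:  [alpha, echo, echo, foxtrot, alpha]
Final RIGHT: [charlie, charlie, alpha, bravo, charlie]
i=0: L=alpha, R=charlie=BASE -> take LEFT -> alpha
i=1: L=echo, R=charlie=BASE -> take LEFT -> echo
i=2: L=echo=BASE, R=alpha -> take RIGHT -> alpha
i=3: L=foxtrot, R=bravo=BASE -> take LEFT -> foxtrot
i=4: L=alpha=BASE, R=charlie -> take RIGHT -> charlie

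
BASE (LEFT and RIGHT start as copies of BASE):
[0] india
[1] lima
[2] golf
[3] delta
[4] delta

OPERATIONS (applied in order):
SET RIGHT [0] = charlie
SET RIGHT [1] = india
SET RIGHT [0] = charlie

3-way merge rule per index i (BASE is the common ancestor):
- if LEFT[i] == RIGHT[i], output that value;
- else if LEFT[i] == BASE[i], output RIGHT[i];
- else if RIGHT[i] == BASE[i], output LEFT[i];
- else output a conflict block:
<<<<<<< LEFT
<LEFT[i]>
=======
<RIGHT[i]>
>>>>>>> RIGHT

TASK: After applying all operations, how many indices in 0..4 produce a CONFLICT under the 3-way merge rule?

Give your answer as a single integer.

Final LEFT:  [india, lima, golf, delta, delta]
Final RIGHT: [charlie, india, golf, delta, delta]
i=0: L=india=BASE, R=charlie -> take RIGHT -> charlie
i=1: L=lima=BASE, R=india -> take RIGHT -> india
i=2: L=golf R=golf -> agree -> golf
i=3: L=delta R=delta -> agree -> delta
i=4: L=delta R=delta -> agree -> delta
Conflict count: 0

Answer: 0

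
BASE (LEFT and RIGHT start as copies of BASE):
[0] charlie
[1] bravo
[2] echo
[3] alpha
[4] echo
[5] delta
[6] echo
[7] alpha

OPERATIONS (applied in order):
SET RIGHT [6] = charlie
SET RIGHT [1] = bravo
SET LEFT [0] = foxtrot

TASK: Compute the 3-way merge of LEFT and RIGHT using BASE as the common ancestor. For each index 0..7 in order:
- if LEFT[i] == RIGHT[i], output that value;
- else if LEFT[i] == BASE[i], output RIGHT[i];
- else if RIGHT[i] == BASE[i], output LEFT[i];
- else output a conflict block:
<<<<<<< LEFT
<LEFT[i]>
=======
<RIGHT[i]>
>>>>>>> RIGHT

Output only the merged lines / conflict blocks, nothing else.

Final LEFT:  [foxtrot, bravo, echo, alpha, echo, delta, echo, alpha]
Final RIGHT: [charlie, bravo, echo, alpha, echo, delta, charlie, alpha]
i=0: L=foxtrot, R=charlie=BASE -> take LEFT -> foxtrot
i=1: L=bravo R=bravo -> agree -> bravo
i=2: L=echo R=echo -> agree -> echo
i=3: L=alpha R=alpha -> agree -> alpha
i=4: L=echo R=echo -> agree -> echo
i=5: L=delta R=delta -> agree -> delta
i=6: L=echo=BASE, R=charlie -> take RIGHT -> charlie
i=7: L=alpha R=alpha -> agree -> alpha

Answer: foxtrot
bravo
echo
alpha
echo
delta
charlie
alpha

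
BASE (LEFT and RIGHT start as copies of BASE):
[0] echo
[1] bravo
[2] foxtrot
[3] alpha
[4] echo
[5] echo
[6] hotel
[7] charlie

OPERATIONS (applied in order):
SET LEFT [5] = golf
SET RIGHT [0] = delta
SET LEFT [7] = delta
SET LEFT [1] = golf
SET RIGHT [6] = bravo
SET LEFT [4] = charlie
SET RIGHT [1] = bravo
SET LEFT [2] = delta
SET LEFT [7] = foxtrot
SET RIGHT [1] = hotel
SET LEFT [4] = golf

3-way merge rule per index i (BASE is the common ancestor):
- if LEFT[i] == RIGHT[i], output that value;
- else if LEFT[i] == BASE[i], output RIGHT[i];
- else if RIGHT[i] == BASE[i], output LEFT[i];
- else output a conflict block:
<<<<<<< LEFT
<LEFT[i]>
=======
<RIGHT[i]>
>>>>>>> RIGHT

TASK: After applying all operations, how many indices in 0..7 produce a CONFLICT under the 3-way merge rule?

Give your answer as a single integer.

Final LEFT:  [echo, golf, delta, alpha, golf, golf, hotel, foxtrot]
Final RIGHT: [delta, hotel, foxtrot, alpha, echo, echo, bravo, charlie]
i=0: L=echo=BASE, R=delta -> take RIGHT -> delta
i=1: BASE=bravo L=golf R=hotel all differ -> CONFLICT
i=2: L=delta, R=foxtrot=BASE -> take LEFT -> delta
i=3: L=alpha R=alpha -> agree -> alpha
i=4: L=golf, R=echo=BASE -> take LEFT -> golf
i=5: L=golf, R=echo=BASE -> take LEFT -> golf
i=6: L=hotel=BASE, R=bravo -> take RIGHT -> bravo
i=7: L=foxtrot, R=charlie=BASE -> take LEFT -> foxtrot
Conflict count: 1

Answer: 1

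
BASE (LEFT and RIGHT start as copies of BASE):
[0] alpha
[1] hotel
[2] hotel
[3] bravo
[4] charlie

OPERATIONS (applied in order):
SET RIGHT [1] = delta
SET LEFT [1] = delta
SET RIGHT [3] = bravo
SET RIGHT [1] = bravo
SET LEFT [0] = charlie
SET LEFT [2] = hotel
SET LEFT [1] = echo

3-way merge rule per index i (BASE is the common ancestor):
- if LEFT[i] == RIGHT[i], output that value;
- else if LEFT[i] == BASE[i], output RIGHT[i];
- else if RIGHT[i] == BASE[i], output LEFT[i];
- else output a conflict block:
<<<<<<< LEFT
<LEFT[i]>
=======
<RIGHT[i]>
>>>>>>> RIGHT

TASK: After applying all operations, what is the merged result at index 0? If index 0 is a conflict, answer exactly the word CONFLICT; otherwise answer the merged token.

Answer: charlie

Derivation:
Final LEFT:  [charlie, echo, hotel, bravo, charlie]
Final RIGHT: [alpha, bravo, hotel, bravo, charlie]
i=0: L=charlie, R=alpha=BASE -> take LEFT -> charlie
i=1: BASE=hotel L=echo R=bravo all differ -> CONFLICT
i=2: L=hotel R=hotel -> agree -> hotel
i=3: L=bravo R=bravo -> agree -> bravo
i=4: L=charlie R=charlie -> agree -> charlie
Index 0 -> charlie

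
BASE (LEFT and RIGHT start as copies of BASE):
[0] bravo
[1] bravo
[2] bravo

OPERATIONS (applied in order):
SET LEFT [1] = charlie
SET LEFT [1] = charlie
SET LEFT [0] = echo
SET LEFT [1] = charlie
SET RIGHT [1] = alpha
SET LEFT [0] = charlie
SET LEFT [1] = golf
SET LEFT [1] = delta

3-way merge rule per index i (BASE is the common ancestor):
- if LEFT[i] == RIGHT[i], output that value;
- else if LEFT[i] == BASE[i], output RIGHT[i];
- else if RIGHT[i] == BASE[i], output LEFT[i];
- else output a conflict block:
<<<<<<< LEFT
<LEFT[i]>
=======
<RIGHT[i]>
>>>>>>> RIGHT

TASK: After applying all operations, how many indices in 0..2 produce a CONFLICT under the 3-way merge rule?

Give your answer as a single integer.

Final LEFT:  [charlie, delta, bravo]
Final RIGHT: [bravo, alpha, bravo]
i=0: L=charlie, R=bravo=BASE -> take LEFT -> charlie
i=1: BASE=bravo L=delta R=alpha all differ -> CONFLICT
i=2: L=bravo R=bravo -> agree -> bravo
Conflict count: 1

Answer: 1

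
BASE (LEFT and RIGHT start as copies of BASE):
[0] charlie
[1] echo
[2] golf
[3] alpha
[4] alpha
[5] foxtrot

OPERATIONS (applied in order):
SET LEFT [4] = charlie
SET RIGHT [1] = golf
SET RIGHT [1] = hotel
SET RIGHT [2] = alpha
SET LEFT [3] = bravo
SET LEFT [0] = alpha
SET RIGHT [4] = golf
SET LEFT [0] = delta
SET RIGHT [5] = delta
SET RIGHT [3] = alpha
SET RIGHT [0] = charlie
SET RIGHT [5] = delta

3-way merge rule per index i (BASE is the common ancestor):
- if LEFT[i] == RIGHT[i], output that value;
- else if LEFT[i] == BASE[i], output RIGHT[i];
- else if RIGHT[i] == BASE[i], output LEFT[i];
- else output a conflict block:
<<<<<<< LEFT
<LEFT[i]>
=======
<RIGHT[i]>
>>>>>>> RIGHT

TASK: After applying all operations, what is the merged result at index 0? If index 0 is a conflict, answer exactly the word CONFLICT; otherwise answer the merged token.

Answer: delta

Derivation:
Final LEFT:  [delta, echo, golf, bravo, charlie, foxtrot]
Final RIGHT: [charlie, hotel, alpha, alpha, golf, delta]
i=0: L=delta, R=charlie=BASE -> take LEFT -> delta
i=1: L=echo=BASE, R=hotel -> take RIGHT -> hotel
i=2: L=golf=BASE, R=alpha -> take RIGHT -> alpha
i=3: L=bravo, R=alpha=BASE -> take LEFT -> bravo
i=4: BASE=alpha L=charlie R=golf all differ -> CONFLICT
i=5: L=foxtrot=BASE, R=delta -> take RIGHT -> delta
Index 0 -> delta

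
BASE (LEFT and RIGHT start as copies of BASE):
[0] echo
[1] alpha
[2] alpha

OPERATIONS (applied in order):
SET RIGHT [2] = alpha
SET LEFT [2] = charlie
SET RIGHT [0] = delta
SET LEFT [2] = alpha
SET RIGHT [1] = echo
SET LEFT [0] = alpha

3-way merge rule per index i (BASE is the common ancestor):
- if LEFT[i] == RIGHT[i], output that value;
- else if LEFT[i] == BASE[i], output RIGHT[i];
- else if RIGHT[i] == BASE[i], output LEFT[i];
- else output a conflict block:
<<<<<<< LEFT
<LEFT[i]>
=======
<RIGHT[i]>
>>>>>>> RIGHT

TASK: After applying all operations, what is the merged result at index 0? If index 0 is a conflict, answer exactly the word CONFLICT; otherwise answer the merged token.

Answer: CONFLICT

Derivation:
Final LEFT:  [alpha, alpha, alpha]
Final RIGHT: [delta, echo, alpha]
i=0: BASE=echo L=alpha R=delta all differ -> CONFLICT
i=1: L=alpha=BASE, R=echo -> take RIGHT -> echo
i=2: L=alpha R=alpha -> agree -> alpha
Index 0 -> CONFLICT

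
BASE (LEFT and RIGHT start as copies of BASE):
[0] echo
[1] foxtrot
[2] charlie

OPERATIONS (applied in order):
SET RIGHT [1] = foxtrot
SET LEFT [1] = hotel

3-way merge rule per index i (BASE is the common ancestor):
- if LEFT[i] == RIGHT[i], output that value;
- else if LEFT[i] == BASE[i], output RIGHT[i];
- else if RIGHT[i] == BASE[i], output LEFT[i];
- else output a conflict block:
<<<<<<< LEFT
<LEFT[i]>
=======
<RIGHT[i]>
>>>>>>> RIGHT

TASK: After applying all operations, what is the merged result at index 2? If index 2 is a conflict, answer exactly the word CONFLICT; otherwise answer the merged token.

Final LEFT:  [echo, hotel, charlie]
Final RIGHT: [echo, foxtrot, charlie]
i=0: L=echo R=echo -> agree -> echo
i=1: L=hotel, R=foxtrot=BASE -> take LEFT -> hotel
i=2: L=charlie R=charlie -> agree -> charlie
Index 2 -> charlie

Answer: charlie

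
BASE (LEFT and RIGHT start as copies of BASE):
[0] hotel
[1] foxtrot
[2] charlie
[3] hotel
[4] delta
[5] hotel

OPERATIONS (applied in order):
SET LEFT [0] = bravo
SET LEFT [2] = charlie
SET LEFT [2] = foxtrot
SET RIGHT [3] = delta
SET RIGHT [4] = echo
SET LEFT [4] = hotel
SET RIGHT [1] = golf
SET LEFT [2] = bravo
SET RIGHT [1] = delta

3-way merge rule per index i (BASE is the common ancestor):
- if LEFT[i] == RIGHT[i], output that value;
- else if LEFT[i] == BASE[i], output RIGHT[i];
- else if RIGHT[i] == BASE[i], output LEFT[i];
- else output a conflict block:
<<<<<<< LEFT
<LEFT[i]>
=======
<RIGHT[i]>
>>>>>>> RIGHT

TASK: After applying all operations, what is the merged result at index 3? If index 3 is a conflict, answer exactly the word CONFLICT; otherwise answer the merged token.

Answer: delta

Derivation:
Final LEFT:  [bravo, foxtrot, bravo, hotel, hotel, hotel]
Final RIGHT: [hotel, delta, charlie, delta, echo, hotel]
i=0: L=bravo, R=hotel=BASE -> take LEFT -> bravo
i=1: L=foxtrot=BASE, R=delta -> take RIGHT -> delta
i=2: L=bravo, R=charlie=BASE -> take LEFT -> bravo
i=3: L=hotel=BASE, R=delta -> take RIGHT -> delta
i=4: BASE=delta L=hotel R=echo all differ -> CONFLICT
i=5: L=hotel R=hotel -> agree -> hotel
Index 3 -> delta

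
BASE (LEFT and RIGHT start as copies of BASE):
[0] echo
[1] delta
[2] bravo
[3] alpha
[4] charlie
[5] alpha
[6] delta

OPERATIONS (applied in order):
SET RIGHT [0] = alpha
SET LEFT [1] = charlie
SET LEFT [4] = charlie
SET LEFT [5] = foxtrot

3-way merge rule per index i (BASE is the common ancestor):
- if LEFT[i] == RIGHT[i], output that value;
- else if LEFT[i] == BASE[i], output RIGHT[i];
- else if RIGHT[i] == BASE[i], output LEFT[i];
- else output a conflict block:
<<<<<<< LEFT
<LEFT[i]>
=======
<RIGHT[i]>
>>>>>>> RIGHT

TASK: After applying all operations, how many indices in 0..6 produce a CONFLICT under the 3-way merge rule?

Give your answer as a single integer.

Answer: 0

Derivation:
Final LEFT:  [echo, charlie, bravo, alpha, charlie, foxtrot, delta]
Final RIGHT: [alpha, delta, bravo, alpha, charlie, alpha, delta]
i=0: L=echo=BASE, R=alpha -> take RIGHT -> alpha
i=1: L=charlie, R=delta=BASE -> take LEFT -> charlie
i=2: L=bravo R=bravo -> agree -> bravo
i=3: L=alpha R=alpha -> agree -> alpha
i=4: L=charlie R=charlie -> agree -> charlie
i=5: L=foxtrot, R=alpha=BASE -> take LEFT -> foxtrot
i=6: L=delta R=delta -> agree -> delta
Conflict count: 0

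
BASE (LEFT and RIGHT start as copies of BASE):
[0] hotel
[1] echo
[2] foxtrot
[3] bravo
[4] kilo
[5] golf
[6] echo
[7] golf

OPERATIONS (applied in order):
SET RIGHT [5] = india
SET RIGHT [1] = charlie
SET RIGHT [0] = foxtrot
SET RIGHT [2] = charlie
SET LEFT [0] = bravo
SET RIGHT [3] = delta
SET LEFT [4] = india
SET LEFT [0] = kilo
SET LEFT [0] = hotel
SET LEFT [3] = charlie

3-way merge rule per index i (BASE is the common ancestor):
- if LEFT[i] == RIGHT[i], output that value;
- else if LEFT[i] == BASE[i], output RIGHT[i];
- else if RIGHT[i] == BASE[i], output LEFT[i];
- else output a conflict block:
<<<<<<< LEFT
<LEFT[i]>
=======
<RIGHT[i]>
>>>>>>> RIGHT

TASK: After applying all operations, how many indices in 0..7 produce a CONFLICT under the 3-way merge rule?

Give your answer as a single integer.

Answer: 1

Derivation:
Final LEFT:  [hotel, echo, foxtrot, charlie, india, golf, echo, golf]
Final RIGHT: [foxtrot, charlie, charlie, delta, kilo, india, echo, golf]
i=0: L=hotel=BASE, R=foxtrot -> take RIGHT -> foxtrot
i=1: L=echo=BASE, R=charlie -> take RIGHT -> charlie
i=2: L=foxtrot=BASE, R=charlie -> take RIGHT -> charlie
i=3: BASE=bravo L=charlie R=delta all differ -> CONFLICT
i=4: L=india, R=kilo=BASE -> take LEFT -> india
i=5: L=golf=BASE, R=india -> take RIGHT -> india
i=6: L=echo R=echo -> agree -> echo
i=7: L=golf R=golf -> agree -> golf
Conflict count: 1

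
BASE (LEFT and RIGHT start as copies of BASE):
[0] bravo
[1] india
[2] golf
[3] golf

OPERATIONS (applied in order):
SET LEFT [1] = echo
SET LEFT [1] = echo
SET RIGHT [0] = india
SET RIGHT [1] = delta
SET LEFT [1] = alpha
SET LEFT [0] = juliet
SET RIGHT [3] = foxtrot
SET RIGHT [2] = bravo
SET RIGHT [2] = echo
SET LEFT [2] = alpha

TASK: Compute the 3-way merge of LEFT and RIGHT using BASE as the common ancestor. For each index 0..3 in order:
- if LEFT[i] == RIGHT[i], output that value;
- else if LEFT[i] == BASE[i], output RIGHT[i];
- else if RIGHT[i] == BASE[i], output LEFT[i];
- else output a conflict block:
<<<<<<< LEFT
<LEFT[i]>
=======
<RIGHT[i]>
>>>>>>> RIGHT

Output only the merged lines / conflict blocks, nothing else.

Answer: <<<<<<< LEFT
juliet
=======
india
>>>>>>> RIGHT
<<<<<<< LEFT
alpha
=======
delta
>>>>>>> RIGHT
<<<<<<< LEFT
alpha
=======
echo
>>>>>>> RIGHT
foxtrot

Derivation:
Final LEFT:  [juliet, alpha, alpha, golf]
Final RIGHT: [india, delta, echo, foxtrot]
i=0: BASE=bravo L=juliet R=india all differ -> CONFLICT
i=1: BASE=india L=alpha R=delta all differ -> CONFLICT
i=2: BASE=golf L=alpha R=echo all differ -> CONFLICT
i=3: L=golf=BASE, R=foxtrot -> take RIGHT -> foxtrot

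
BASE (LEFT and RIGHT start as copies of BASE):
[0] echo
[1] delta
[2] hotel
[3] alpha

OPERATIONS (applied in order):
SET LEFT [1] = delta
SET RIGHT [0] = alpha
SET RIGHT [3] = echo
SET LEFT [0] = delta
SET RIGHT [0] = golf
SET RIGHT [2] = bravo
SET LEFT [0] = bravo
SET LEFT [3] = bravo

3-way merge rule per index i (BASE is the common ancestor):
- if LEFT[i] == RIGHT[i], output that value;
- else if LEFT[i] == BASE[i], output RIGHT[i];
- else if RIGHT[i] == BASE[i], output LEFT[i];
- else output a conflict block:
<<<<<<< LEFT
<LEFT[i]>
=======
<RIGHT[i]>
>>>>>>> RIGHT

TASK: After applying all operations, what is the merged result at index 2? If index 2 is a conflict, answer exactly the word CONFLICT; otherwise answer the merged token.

Final LEFT:  [bravo, delta, hotel, bravo]
Final RIGHT: [golf, delta, bravo, echo]
i=0: BASE=echo L=bravo R=golf all differ -> CONFLICT
i=1: L=delta R=delta -> agree -> delta
i=2: L=hotel=BASE, R=bravo -> take RIGHT -> bravo
i=3: BASE=alpha L=bravo R=echo all differ -> CONFLICT
Index 2 -> bravo

Answer: bravo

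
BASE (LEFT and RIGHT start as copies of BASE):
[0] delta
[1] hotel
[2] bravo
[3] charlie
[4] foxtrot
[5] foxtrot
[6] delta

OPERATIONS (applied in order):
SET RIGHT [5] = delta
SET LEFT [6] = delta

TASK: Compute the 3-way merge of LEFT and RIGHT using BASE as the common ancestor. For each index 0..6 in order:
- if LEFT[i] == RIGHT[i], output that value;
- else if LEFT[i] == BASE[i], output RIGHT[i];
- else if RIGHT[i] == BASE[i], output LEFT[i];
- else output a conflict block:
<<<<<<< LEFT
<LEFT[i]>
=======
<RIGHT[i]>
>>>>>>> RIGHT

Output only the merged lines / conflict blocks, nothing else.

Final LEFT:  [delta, hotel, bravo, charlie, foxtrot, foxtrot, delta]
Final RIGHT: [delta, hotel, bravo, charlie, foxtrot, delta, delta]
i=0: L=delta R=delta -> agree -> delta
i=1: L=hotel R=hotel -> agree -> hotel
i=2: L=bravo R=bravo -> agree -> bravo
i=3: L=charlie R=charlie -> agree -> charlie
i=4: L=foxtrot R=foxtrot -> agree -> foxtrot
i=5: L=foxtrot=BASE, R=delta -> take RIGHT -> delta
i=6: L=delta R=delta -> agree -> delta

Answer: delta
hotel
bravo
charlie
foxtrot
delta
delta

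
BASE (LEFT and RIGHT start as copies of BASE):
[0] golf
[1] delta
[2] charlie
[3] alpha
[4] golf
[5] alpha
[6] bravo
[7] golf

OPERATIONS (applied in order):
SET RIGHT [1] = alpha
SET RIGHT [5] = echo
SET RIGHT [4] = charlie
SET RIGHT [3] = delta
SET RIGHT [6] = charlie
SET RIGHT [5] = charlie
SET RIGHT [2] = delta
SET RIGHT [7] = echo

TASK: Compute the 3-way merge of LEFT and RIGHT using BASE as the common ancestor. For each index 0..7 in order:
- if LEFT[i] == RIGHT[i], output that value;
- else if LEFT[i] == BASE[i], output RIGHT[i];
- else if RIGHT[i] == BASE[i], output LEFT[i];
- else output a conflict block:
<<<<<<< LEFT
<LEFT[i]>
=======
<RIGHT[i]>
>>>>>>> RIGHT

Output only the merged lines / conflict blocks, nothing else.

Final LEFT:  [golf, delta, charlie, alpha, golf, alpha, bravo, golf]
Final RIGHT: [golf, alpha, delta, delta, charlie, charlie, charlie, echo]
i=0: L=golf R=golf -> agree -> golf
i=1: L=delta=BASE, R=alpha -> take RIGHT -> alpha
i=2: L=charlie=BASE, R=delta -> take RIGHT -> delta
i=3: L=alpha=BASE, R=delta -> take RIGHT -> delta
i=4: L=golf=BASE, R=charlie -> take RIGHT -> charlie
i=5: L=alpha=BASE, R=charlie -> take RIGHT -> charlie
i=6: L=bravo=BASE, R=charlie -> take RIGHT -> charlie
i=7: L=golf=BASE, R=echo -> take RIGHT -> echo

Answer: golf
alpha
delta
delta
charlie
charlie
charlie
echo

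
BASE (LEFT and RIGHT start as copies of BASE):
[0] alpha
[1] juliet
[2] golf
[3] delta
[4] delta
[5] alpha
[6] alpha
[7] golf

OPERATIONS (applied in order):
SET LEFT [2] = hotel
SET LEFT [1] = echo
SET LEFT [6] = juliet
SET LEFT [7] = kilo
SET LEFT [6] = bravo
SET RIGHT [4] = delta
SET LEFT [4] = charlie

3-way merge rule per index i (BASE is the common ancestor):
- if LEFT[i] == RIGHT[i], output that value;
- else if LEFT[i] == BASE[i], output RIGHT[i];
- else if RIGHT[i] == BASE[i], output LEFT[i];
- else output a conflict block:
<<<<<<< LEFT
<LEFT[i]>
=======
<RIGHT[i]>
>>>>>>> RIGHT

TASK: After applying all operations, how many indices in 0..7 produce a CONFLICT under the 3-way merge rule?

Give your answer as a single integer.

Final LEFT:  [alpha, echo, hotel, delta, charlie, alpha, bravo, kilo]
Final RIGHT: [alpha, juliet, golf, delta, delta, alpha, alpha, golf]
i=0: L=alpha R=alpha -> agree -> alpha
i=1: L=echo, R=juliet=BASE -> take LEFT -> echo
i=2: L=hotel, R=golf=BASE -> take LEFT -> hotel
i=3: L=delta R=delta -> agree -> delta
i=4: L=charlie, R=delta=BASE -> take LEFT -> charlie
i=5: L=alpha R=alpha -> agree -> alpha
i=6: L=bravo, R=alpha=BASE -> take LEFT -> bravo
i=7: L=kilo, R=golf=BASE -> take LEFT -> kilo
Conflict count: 0

Answer: 0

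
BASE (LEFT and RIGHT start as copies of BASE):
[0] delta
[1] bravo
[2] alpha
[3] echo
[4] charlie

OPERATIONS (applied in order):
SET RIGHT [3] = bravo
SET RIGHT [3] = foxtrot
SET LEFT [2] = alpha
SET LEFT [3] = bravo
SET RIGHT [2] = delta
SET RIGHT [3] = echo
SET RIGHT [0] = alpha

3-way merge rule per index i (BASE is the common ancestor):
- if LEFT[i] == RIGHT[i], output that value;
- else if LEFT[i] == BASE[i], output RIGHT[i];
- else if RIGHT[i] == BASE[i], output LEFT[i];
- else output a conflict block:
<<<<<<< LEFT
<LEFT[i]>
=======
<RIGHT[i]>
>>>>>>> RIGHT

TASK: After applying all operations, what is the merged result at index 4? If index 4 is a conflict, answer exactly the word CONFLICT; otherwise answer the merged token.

Answer: charlie

Derivation:
Final LEFT:  [delta, bravo, alpha, bravo, charlie]
Final RIGHT: [alpha, bravo, delta, echo, charlie]
i=0: L=delta=BASE, R=alpha -> take RIGHT -> alpha
i=1: L=bravo R=bravo -> agree -> bravo
i=2: L=alpha=BASE, R=delta -> take RIGHT -> delta
i=3: L=bravo, R=echo=BASE -> take LEFT -> bravo
i=4: L=charlie R=charlie -> agree -> charlie
Index 4 -> charlie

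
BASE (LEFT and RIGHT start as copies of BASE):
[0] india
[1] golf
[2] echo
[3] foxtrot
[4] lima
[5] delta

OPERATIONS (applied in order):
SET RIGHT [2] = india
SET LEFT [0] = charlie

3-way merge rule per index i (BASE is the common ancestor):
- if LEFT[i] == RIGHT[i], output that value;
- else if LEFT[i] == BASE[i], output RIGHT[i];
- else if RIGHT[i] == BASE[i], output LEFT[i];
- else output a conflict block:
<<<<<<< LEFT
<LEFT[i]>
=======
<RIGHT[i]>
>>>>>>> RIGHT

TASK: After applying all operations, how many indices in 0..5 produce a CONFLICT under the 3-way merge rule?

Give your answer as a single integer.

Answer: 0

Derivation:
Final LEFT:  [charlie, golf, echo, foxtrot, lima, delta]
Final RIGHT: [india, golf, india, foxtrot, lima, delta]
i=0: L=charlie, R=india=BASE -> take LEFT -> charlie
i=1: L=golf R=golf -> agree -> golf
i=2: L=echo=BASE, R=india -> take RIGHT -> india
i=3: L=foxtrot R=foxtrot -> agree -> foxtrot
i=4: L=lima R=lima -> agree -> lima
i=5: L=delta R=delta -> agree -> delta
Conflict count: 0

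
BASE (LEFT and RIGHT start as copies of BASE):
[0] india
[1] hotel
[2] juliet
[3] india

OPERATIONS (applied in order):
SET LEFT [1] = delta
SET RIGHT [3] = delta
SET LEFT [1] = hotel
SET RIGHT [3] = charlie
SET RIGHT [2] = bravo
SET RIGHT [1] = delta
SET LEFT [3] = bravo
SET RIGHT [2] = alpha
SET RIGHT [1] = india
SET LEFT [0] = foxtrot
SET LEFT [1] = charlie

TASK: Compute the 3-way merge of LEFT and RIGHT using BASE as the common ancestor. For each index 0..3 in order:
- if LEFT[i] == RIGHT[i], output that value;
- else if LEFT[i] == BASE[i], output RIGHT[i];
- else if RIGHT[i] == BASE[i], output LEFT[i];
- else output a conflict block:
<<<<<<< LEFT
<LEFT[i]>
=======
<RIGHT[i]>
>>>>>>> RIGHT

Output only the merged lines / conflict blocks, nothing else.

Final LEFT:  [foxtrot, charlie, juliet, bravo]
Final RIGHT: [india, india, alpha, charlie]
i=0: L=foxtrot, R=india=BASE -> take LEFT -> foxtrot
i=1: BASE=hotel L=charlie R=india all differ -> CONFLICT
i=2: L=juliet=BASE, R=alpha -> take RIGHT -> alpha
i=3: BASE=india L=bravo R=charlie all differ -> CONFLICT

Answer: foxtrot
<<<<<<< LEFT
charlie
=======
india
>>>>>>> RIGHT
alpha
<<<<<<< LEFT
bravo
=======
charlie
>>>>>>> RIGHT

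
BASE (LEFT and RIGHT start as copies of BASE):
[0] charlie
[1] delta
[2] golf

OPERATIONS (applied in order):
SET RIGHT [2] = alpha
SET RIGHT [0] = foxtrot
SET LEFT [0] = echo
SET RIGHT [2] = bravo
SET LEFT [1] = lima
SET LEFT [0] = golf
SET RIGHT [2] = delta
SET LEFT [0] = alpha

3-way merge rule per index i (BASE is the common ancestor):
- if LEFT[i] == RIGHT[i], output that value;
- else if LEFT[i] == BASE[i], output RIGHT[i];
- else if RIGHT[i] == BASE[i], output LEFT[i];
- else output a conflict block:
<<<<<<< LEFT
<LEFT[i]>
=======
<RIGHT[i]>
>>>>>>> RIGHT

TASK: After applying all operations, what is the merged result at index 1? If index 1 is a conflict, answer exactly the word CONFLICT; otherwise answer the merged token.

Answer: lima

Derivation:
Final LEFT:  [alpha, lima, golf]
Final RIGHT: [foxtrot, delta, delta]
i=0: BASE=charlie L=alpha R=foxtrot all differ -> CONFLICT
i=1: L=lima, R=delta=BASE -> take LEFT -> lima
i=2: L=golf=BASE, R=delta -> take RIGHT -> delta
Index 1 -> lima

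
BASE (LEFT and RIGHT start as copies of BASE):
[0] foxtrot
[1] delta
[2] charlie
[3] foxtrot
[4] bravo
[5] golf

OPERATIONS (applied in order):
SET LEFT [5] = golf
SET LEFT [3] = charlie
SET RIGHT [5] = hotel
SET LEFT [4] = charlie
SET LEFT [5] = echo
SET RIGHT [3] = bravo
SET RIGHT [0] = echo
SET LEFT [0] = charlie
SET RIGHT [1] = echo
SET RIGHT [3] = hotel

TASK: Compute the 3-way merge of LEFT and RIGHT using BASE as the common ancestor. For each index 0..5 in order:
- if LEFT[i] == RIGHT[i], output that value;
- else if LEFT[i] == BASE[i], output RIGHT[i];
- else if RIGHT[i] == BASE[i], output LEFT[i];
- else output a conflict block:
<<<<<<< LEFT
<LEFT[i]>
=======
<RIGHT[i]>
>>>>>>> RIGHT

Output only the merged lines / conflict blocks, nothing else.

Answer: <<<<<<< LEFT
charlie
=======
echo
>>>>>>> RIGHT
echo
charlie
<<<<<<< LEFT
charlie
=======
hotel
>>>>>>> RIGHT
charlie
<<<<<<< LEFT
echo
=======
hotel
>>>>>>> RIGHT

Derivation:
Final LEFT:  [charlie, delta, charlie, charlie, charlie, echo]
Final RIGHT: [echo, echo, charlie, hotel, bravo, hotel]
i=0: BASE=foxtrot L=charlie R=echo all differ -> CONFLICT
i=1: L=delta=BASE, R=echo -> take RIGHT -> echo
i=2: L=charlie R=charlie -> agree -> charlie
i=3: BASE=foxtrot L=charlie R=hotel all differ -> CONFLICT
i=4: L=charlie, R=bravo=BASE -> take LEFT -> charlie
i=5: BASE=golf L=echo R=hotel all differ -> CONFLICT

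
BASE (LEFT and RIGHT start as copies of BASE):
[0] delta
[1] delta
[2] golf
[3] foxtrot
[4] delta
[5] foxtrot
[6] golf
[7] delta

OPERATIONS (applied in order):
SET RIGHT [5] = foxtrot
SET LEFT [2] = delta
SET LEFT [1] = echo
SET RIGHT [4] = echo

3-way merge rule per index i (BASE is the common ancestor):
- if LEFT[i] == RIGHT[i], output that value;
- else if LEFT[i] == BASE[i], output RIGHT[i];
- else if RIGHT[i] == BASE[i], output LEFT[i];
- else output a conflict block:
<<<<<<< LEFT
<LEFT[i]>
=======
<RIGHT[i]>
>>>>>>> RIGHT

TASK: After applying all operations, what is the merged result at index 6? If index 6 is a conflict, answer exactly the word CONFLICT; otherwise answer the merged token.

Answer: golf

Derivation:
Final LEFT:  [delta, echo, delta, foxtrot, delta, foxtrot, golf, delta]
Final RIGHT: [delta, delta, golf, foxtrot, echo, foxtrot, golf, delta]
i=0: L=delta R=delta -> agree -> delta
i=1: L=echo, R=delta=BASE -> take LEFT -> echo
i=2: L=delta, R=golf=BASE -> take LEFT -> delta
i=3: L=foxtrot R=foxtrot -> agree -> foxtrot
i=4: L=delta=BASE, R=echo -> take RIGHT -> echo
i=5: L=foxtrot R=foxtrot -> agree -> foxtrot
i=6: L=golf R=golf -> agree -> golf
i=7: L=delta R=delta -> agree -> delta
Index 6 -> golf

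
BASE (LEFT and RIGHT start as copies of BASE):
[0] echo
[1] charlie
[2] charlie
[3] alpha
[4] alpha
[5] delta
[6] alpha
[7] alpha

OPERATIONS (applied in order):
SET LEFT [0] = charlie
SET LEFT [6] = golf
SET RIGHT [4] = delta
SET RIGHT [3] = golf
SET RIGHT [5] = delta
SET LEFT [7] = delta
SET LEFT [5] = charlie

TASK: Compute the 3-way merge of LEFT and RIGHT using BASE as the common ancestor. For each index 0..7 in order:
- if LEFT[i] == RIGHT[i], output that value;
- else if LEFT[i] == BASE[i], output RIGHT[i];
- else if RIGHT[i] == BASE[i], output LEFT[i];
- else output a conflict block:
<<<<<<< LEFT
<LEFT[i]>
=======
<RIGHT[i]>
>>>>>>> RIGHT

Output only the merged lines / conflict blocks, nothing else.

Answer: charlie
charlie
charlie
golf
delta
charlie
golf
delta

Derivation:
Final LEFT:  [charlie, charlie, charlie, alpha, alpha, charlie, golf, delta]
Final RIGHT: [echo, charlie, charlie, golf, delta, delta, alpha, alpha]
i=0: L=charlie, R=echo=BASE -> take LEFT -> charlie
i=1: L=charlie R=charlie -> agree -> charlie
i=2: L=charlie R=charlie -> agree -> charlie
i=3: L=alpha=BASE, R=golf -> take RIGHT -> golf
i=4: L=alpha=BASE, R=delta -> take RIGHT -> delta
i=5: L=charlie, R=delta=BASE -> take LEFT -> charlie
i=6: L=golf, R=alpha=BASE -> take LEFT -> golf
i=7: L=delta, R=alpha=BASE -> take LEFT -> delta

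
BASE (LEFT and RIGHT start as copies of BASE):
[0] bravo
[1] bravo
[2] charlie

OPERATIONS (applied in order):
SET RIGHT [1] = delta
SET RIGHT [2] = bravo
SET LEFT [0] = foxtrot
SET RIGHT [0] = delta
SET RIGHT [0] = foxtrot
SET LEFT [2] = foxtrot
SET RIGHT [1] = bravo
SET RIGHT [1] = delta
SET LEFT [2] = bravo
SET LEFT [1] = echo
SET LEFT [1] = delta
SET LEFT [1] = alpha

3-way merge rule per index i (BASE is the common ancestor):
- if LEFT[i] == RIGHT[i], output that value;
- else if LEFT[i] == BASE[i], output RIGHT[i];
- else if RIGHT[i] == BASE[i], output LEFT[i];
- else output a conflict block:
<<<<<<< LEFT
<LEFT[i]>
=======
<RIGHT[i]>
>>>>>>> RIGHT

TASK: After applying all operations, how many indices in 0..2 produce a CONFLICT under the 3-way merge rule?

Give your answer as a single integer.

Final LEFT:  [foxtrot, alpha, bravo]
Final RIGHT: [foxtrot, delta, bravo]
i=0: L=foxtrot R=foxtrot -> agree -> foxtrot
i=1: BASE=bravo L=alpha R=delta all differ -> CONFLICT
i=2: L=bravo R=bravo -> agree -> bravo
Conflict count: 1

Answer: 1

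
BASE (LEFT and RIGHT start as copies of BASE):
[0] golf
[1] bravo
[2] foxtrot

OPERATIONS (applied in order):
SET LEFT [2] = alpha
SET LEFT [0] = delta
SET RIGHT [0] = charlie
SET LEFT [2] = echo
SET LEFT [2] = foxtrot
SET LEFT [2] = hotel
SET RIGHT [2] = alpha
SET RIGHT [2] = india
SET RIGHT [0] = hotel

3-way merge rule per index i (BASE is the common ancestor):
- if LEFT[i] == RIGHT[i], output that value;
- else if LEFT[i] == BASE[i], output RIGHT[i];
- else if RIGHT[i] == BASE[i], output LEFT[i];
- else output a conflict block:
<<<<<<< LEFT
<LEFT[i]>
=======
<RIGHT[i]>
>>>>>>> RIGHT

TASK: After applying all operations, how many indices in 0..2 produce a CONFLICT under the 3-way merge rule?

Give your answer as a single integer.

Final LEFT:  [delta, bravo, hotel]
Final RIGHT: [hotel, bravo, india]
i=0: BASE=golf L=delta R=hotel all differ -> CONFLICT
i=1: L=bravo R=bravo -> agree -> bravo
i=2: BASE=foxtrot L=hotel R=india all differ -> CONFLICT
Conflict count: 2

Answer: 2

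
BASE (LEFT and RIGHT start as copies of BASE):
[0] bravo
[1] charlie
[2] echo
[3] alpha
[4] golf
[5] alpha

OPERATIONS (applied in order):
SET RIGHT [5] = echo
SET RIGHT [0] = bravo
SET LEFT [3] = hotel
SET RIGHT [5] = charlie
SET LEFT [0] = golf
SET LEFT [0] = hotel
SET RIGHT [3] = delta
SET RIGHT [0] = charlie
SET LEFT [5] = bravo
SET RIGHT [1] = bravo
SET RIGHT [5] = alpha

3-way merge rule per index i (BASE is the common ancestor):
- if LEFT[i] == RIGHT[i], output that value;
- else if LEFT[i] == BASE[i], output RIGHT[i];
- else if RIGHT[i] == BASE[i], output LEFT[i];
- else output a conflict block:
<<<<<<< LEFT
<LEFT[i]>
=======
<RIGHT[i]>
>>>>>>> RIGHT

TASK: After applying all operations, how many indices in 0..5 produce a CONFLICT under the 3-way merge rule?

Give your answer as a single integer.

Final LEFT:  [hotel, charlie, echo, hotel, golf, bravo]
Final RIGHT: [charlie, bravo, echo, delta, golf, alpha]
i=0: BASE=bravo L=hotel R=charlie all differ -> CONFLICT
i=1: L=charlie=BASE, R=bravo -> take RIGHT -> bravo
i=2: L=echo R=echo -> agree -> echo
i=3: BASE=alpha L=hotel R=delta all differ -> CONFLICT
i=4: L=golf R=golf -> agree -> golf
i=5: L=bravo, R=alpha=BASE -> take LEFT -> bravo
Conflict count: 2

Answer: 2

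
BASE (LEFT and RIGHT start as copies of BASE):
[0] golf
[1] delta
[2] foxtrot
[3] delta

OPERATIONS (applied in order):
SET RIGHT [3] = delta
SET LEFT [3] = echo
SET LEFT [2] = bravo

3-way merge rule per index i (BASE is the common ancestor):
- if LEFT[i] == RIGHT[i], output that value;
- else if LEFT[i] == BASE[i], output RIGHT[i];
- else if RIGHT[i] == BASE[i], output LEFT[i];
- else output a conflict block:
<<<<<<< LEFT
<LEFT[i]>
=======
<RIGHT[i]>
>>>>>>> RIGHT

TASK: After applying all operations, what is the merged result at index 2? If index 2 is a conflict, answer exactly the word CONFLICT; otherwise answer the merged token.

Answer: bravo

Derivation:
Final LEFT:  [golf, delta, bravo, echo]
Final RIGHT: [golf, delta, foxtrot, delta]
i=0: L=golf R=golf -> agree -> golf
i=1: L=delta R=delta -> agree -> delta
i=2: L=bravo, R=foxtrot=BASE -> take LEFT -> bravo
i=3: L=echo, R=delta=BASE -> take LEFT -> echo
Index 2 -> bravo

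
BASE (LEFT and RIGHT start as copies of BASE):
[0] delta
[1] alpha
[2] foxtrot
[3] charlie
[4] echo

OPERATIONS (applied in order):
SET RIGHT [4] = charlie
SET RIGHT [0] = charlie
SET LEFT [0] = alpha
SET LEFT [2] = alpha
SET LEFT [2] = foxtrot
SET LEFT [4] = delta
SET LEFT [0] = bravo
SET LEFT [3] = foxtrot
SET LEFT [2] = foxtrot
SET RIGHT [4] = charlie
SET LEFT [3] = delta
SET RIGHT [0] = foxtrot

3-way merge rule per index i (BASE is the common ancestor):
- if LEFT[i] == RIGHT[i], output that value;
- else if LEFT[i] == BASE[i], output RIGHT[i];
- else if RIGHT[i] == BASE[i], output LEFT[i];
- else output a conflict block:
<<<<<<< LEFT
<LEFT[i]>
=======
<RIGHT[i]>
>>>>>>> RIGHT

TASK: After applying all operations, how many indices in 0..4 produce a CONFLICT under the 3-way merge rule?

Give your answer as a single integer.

Answer: 2

Derivation:
Final LEFT:  [bravo, alpha, foxtrot, delta, delta]
Final RIGHT: [foxtrot, alpha, foxtrot, charlie, charlie]
i=0: BASE=delta L=bravo R=foxtrot all differ -> CONFLICT
i=1: L=alpha R=alpha -> agree -> alpha
i=2: L=foxtrot R=foxtrot -> agree -> foxtrot
i=3: L=delta, R=charlie=BASE -> take LEFT -> delta
i=4: BASE=echo L=delta R=charlie all differ -> CONFLICT
Conflict count: 2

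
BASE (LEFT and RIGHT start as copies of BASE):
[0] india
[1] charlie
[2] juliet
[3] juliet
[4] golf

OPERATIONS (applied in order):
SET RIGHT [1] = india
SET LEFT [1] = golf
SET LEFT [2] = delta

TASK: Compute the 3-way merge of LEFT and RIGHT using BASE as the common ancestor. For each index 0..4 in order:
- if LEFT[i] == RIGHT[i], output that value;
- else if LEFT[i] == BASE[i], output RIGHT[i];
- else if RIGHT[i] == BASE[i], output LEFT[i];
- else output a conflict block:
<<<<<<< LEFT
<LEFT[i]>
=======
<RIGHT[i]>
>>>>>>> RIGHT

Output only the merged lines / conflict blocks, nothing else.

Answer: india
<<<<<<< LEFT
golf
=======
india
>>>>>>> RIGHT
delta
juliet
golf

Derivation:
Final LEFT:  [india, golf, delta, juliet, golf]
Final RIGHT: [india, india, juliet, juliet, golf]
i=0: L=india R=india -> agree -> india
i=1: BASE=charlie L=golf R=india all differ -> CONFLICT
i=2: L=delta, R=juliet=BASE -> take LEFT -> delta
i=3: L=juliet R=juliet -> agree -> juliet
i=4: L=golf R=golf -> agree -> golf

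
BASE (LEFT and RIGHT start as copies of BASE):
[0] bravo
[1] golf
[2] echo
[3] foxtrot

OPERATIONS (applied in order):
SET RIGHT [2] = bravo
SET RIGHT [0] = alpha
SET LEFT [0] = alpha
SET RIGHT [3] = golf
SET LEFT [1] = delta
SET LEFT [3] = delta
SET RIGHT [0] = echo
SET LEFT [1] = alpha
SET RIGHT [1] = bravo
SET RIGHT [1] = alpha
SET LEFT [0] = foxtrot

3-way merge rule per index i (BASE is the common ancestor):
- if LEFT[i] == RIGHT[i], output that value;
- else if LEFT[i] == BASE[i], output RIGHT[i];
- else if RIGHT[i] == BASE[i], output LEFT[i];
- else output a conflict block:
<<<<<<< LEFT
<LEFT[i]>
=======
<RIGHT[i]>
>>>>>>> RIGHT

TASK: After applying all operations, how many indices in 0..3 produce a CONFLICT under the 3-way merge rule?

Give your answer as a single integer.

Final LEFT:  [foxtrot, alpha, echo, delta]
Final RIGHT: [echo, alpha, bravo, golf]
i=0: BASE=bravo L=foxtrot R=echo all differ -> CONFLICT
i=1: L=alpha R=alpha -> agree -> alpha
i=2: L=echo=BASE, R=bravo -> take RIGHT -> bravo
i=3: BASE=foxtrot L=delta R=golf all differ -> CONFLICT
Conflict count: 2

Answer: 2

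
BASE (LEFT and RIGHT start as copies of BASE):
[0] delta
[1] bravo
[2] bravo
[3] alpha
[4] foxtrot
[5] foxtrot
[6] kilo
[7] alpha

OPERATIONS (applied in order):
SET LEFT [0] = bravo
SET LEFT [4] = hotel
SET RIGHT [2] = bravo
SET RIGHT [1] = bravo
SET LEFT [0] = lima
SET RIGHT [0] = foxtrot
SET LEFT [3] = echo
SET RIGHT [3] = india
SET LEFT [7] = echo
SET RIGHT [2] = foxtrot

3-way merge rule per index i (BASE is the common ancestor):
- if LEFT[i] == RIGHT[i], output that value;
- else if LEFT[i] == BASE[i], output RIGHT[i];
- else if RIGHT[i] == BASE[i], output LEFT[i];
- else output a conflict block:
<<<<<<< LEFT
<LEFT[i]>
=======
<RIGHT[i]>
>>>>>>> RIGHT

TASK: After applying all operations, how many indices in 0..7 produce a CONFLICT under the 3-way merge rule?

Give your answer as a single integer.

Final LEFT:  [lima, bravo, bravo, echo, hotel, foxtrot, kilo, echo]
Final RIGHT: [foxtrot, bravo, foxtrot, india, foxtrot, foxtrot, kilo, alpha]
i=0: BASE=delta L=lima R=foxtrot all differ -> CONFLICT
i=1: L=bravo R=bravo -> agree -> bravo
i=2: L=bravo=BASE, R=foxtrot -> take RIGHT -> foxtrot
i=3: BASE=alpha L=echo R=india all differ -> CONFLICT
i=4: L=hotel, R=foxtrot=BASE -> take LEFT -> hotel
i=5: L=foxtrot R=foxtrot -> agree -> foxtrot
i=6: L=kilo R=kilo -> agree -> kilo
i=7: L=echo, R=alpha=BASE -> take LEFT -> echo
Conflict count: 2

Answer: 2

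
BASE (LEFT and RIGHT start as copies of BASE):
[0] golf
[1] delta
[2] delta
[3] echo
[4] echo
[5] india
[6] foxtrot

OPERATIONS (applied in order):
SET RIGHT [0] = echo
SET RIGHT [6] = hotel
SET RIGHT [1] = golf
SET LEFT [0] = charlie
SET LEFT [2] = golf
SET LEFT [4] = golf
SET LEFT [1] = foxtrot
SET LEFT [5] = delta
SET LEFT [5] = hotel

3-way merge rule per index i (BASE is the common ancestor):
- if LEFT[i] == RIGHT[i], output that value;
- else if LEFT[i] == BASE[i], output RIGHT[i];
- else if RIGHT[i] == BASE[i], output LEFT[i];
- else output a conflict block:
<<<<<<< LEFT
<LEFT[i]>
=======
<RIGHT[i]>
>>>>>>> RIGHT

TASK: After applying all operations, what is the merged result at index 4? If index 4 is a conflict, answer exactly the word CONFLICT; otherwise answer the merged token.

Final LEFT:  [charlie, foxtrot, golf, echo, golf, hotel, foxtrot]
Final RIGHT: [echo, golf, delta, echo, echo, india, hotel]
i=0: BASE=golf L=charlie R=echo all differ -> CONFLICT
i=1: BASE=delta L=foxtrot R=golf all differ -> CONFLICT
i=2: L=golf, R=delta=BASE -> take LEFT -> golf
i=3: L=echo R=echo -> agree -> echo
i=4: L=golf, R=echo=BASE -> take LEFT -> golf
i=5: L=hotel, R=india=BASE -> take LEFT -> hotel
i=6: L=foxtrot=BASE, R=hotel -> take RIGHT -> hotel
Index 4 -> golf

Answer: golf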